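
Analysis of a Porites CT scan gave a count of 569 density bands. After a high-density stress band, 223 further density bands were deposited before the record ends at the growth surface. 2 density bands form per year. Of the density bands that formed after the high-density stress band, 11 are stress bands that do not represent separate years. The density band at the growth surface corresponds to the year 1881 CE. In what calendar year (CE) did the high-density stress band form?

1775 CE

There are 223 density bands younger than the high-density stress band.
Excluding 11 false density bands: 223 − 11 = 212.
Dividing by 2 density bands per year: 212 / 2 = 106 years.
The density band at the growth surface is 1881 CE, so the high-density stress band dates to 1881 − 106 = 1775 CE.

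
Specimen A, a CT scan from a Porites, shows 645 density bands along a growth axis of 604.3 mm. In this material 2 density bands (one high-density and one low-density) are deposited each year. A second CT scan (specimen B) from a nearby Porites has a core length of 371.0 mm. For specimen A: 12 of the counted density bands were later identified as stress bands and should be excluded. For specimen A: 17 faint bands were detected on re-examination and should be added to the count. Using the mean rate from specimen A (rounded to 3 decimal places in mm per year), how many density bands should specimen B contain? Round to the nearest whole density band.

Specimen A: true density band count = 645 − 12 + 17 = 650.
Specimen A: 650 density bands at 2 per year is 650 / 2 = 325 years.
A: 604.3 mm over 325 years gives 604.3 / 325 ≈ 1.859 mm per year.
Specimen B: 371.0 mm / 1.859 mm per year = 199.57 years; at 2 density bands per year that is 199.57 × 2 ≈ 399 density bands.

399 density bands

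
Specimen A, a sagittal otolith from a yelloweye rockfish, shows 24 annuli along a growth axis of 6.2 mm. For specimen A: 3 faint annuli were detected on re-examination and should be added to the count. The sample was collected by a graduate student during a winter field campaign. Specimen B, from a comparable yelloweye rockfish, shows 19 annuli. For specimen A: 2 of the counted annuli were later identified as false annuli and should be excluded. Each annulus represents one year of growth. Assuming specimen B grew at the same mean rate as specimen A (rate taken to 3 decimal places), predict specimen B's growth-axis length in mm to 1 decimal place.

4.7 mm

Specimen A: adjusted count: 24 − 2 + 3 = 25 annuli.
A: Extension rate ≈ 6.2 / 25 = 0.248 mm per year.
Length of B = 0.248 × 19 = 4.7 mm.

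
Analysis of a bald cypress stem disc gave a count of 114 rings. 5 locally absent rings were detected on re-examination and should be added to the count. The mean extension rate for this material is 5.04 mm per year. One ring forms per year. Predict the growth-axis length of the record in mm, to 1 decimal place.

Adjusted count: 114 + 5 = 119 rings.
119 years at 5.04 mm/year gives 5.04 × 119 = 599.8 mm.

599.8 mm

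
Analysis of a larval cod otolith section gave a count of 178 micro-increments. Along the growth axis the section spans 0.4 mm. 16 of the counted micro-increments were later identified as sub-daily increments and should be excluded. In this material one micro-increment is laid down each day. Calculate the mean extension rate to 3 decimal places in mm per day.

0.002 mm per day

True micro-increment count = 178 − 16 = 162.
Mean rate = 0.4 mm / 162 days ≈ 0.002 mm per day.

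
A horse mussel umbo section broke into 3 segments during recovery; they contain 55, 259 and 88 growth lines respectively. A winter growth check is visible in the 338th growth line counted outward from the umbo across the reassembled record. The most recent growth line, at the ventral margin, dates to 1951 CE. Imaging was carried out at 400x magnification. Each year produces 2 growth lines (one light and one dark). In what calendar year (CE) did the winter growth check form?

1919 CE

Total growth lines = 55 + 259 + 88 = 402.
Between growth line 338 and the ventral margin there are 402 − 338 = 64 growth lines.
With 2 growth lines per year, 64 / 2 = 32 years.
The growth line at the ventral margin is 1951 CE, so the winter growth check dates to 1951 − 32 = 1919 CE.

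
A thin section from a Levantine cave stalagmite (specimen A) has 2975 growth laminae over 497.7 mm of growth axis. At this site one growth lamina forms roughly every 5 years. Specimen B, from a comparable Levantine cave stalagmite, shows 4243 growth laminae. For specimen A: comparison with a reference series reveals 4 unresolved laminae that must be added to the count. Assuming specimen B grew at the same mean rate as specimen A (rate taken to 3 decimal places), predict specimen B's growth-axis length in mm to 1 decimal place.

700.1 mm

Specimen A: true growth lamina count = 2975 + 4 = 2979.
Specimen A: at 5 years per growth lamina, 2979 × 5 = 14895 years.
A: 497.7 mm over 14895 years gives 497.7 / 14895 ≈ 0.033 mm/yr.
Specimen B: multiplying by 5 years per growth lamina: 4243 × 5 = 21215 years. For B, 0.033 mm/year × 21215 years = 700.1 mm.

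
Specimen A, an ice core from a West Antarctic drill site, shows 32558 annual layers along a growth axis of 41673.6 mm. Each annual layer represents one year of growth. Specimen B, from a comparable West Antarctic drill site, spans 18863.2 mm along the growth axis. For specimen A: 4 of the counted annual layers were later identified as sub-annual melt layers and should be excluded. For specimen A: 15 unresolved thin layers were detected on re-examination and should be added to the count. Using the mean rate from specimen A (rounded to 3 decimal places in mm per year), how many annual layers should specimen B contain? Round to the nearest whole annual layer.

14737 annual layers

Specimen A: correcting the raw count gives 32558 − 4 + 15 = 32569 true annual layers.
A: Mean rate = 41673.6 mm / 32569 years ≈ 1.280 mm/year.
B spans 18863.2 / 1.280 = 14736.88 years ≈ 14737 annual layers.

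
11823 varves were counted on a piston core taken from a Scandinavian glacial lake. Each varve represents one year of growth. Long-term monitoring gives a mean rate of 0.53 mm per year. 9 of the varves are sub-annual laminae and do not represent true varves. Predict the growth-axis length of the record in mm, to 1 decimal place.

6261.4 mm

After corrections the count is 11823 − 9 = 11814 varves.
Length ≈ 0.53 × 11814 = 6261.4 mm.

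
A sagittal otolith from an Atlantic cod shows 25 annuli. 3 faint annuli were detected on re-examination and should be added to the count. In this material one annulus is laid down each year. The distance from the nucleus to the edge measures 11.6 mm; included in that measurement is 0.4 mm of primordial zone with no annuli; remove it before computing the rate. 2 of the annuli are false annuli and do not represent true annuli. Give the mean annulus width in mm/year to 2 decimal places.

0.43 mm/year

After corrections the count is 25 − 2 + 3 = 26 annuli.
Net length = 11.6 − 0.4 = 11.2 mm.
Mean rate = 11.2 mm / 26 years ≈ 0.43 mm/year.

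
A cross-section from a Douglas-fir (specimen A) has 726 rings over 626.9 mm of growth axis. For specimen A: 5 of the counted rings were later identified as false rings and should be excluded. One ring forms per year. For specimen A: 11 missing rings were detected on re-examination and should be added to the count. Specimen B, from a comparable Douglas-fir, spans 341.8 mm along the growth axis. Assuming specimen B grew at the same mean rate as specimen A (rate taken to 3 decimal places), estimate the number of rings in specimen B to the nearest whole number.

399 rings

Specimen A: after corrections the count is 726 − 5 + 11 = 732 rings.
A: Extension rate ≈ 626.9 / 732 = 0.856 mm/year.
For B, 341.8 / 0.856 = 399.30 years ≈ 399 rings.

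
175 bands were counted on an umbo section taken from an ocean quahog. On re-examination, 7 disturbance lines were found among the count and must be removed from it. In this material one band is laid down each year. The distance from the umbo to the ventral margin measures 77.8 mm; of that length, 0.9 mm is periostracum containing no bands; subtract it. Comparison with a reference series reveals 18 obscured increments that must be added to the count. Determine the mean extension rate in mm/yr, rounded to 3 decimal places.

Adjusted count: 175 − 7 + 18 = 186 bands.
Net length = 77.8 − 0.9 = 76.9 mm.
76.9 mm over 186 years gives 76.9 / 186 ≈ 0.413 mm/yr.

0.413 mm/yr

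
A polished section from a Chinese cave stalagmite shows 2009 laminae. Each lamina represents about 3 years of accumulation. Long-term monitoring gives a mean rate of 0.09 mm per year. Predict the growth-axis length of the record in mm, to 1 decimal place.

542.4 mm

Multiplying by 3 years per lamina: 2009 × 3 = 6027 years.
6027 years at 0.09 mm/year gives 0.09 × 6027 = 542.4 mm.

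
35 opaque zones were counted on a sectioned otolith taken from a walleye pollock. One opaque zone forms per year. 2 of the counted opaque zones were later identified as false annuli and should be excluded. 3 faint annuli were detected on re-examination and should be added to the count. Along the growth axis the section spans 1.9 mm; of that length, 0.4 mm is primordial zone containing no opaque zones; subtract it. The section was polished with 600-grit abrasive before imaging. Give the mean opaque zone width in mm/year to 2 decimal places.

After corrections the count is 35 − 2 + 3 = 36 opaque zones.
Removing the 0.4 mm offcut leaves 1.9 − 0.4 = 1.5 mm.
Mean rate = 1.5 mm / 36 years ≈ 0.04 mm/year.

0.04 mm/year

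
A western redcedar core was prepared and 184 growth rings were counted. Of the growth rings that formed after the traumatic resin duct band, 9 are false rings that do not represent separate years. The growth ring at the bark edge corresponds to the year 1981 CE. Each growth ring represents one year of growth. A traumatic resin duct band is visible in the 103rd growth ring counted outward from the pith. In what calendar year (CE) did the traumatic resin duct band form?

Between growth ring 103 and the bark edge there are 184 − 103 = 81 growth rings.
81 − 9 false = 72 true growth rings after the traumatic resin duct band.
The growth ring at the bark edge is 1981 CE, so the traumatic resin duct band dates to 1981 − 72 = 1909 CE.

1909 CE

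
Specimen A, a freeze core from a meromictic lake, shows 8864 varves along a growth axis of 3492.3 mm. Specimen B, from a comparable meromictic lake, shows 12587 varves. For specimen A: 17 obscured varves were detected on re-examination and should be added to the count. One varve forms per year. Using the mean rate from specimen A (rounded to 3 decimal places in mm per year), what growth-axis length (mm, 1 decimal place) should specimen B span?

4946.7 mm

Specimen A: after corrections the count is 8864 + 17 = 8881 varves.
A: Mean rate = 3492.3 mm / 8881 years ≈ 0.393 mm/year.
For B, 0.393 mm/year × 12587 years = 4946.7 mm.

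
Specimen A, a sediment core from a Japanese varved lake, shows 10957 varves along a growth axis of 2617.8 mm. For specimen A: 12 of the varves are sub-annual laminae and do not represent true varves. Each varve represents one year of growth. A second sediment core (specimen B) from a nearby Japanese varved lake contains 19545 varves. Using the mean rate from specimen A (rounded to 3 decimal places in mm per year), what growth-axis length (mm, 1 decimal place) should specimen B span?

Specimen A: adjusted count: 10957 − 12 = 10945 varves.
A: 2617.8 mm over 10945 years gives 2617.8 / 10945 ≈ 0.239 mm/yr.
For B, 0.239 mm/year × 19545 years = 4671.3 mm.

4671.3 mm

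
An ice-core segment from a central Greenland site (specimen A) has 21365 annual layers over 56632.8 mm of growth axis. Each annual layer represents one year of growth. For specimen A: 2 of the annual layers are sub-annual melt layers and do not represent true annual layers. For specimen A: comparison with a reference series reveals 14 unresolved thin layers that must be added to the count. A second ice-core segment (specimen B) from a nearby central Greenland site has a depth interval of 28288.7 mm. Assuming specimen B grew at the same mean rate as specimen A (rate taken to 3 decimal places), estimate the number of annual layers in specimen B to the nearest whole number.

10679 annual layers

Specimen A: correcting the raw count gives 21365 − 2 + 14 = 21377 true annual layers.
A: Extension rate ≈ 56632.8 / 21377 = 2.649 mm per year.
Specimen B: 28288.7 mm / 2.649 mm per year = 10679.01 years ≈ 10679 annual layers.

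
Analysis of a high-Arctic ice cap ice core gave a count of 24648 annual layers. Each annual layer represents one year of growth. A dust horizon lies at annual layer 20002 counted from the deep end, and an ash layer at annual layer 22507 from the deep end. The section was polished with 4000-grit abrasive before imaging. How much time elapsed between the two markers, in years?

22507 − 20002 = 2505 annual layers lie between the two events.
One annual layer per year makes the interval 2505 years.

2505 years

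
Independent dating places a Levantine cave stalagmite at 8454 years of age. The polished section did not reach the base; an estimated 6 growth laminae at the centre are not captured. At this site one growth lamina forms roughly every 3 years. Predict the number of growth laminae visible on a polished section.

2812 growth laminae

One growth lamina every 3 years means 8454 / 3 = 2818 growth laminae.
2818 − 6 missed = 2812 growth laminae expected in the prepared section.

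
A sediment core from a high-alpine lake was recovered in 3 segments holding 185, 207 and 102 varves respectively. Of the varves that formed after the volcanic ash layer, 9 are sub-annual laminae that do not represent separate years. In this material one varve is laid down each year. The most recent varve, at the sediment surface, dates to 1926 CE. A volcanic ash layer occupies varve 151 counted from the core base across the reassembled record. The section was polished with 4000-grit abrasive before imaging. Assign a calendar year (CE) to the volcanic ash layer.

Total varves = 185 + 207 + 102 = 494.
494 − 151 = 343 varves lie beyond the volcanic ash layer toward the sediment surface.
Removing the 9 false varves leaves 343 − 9 = 334 true varves beyond the volcanic ash layer.
1926 − 334 = 1592 CE.

1592 CE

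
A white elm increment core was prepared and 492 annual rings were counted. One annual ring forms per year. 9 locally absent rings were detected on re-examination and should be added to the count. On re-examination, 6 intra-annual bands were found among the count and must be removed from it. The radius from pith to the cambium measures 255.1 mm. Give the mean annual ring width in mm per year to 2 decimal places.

Adjusted count: 492 − 6 + 9 = 495 annual rings.
Mean rate = 255.1 mm / 495 years ≈ 0.52 mm per year.

0.52 mm per year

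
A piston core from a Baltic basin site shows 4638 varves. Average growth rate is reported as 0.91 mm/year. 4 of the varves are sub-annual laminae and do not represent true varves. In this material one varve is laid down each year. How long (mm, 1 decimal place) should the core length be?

True varve count = 4638 − 4 = 4634.
Predicted length = 0.91 mm/year × 4634 years = 4216.9 mm.

4216.9 mm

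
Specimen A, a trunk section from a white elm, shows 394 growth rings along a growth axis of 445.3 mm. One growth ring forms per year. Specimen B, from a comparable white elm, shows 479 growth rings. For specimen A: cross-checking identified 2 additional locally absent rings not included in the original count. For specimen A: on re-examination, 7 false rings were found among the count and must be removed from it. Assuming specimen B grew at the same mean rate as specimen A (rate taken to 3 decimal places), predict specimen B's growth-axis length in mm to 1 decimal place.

548.5 mm

Specimen A: true growth ring count = 394 − 7 + 2 = 389.
A: Extension rate ≈ 445.3 / 389 = 1.145 mm/year.
B's length ≈ 1.145 × 479 = 548.5 mm.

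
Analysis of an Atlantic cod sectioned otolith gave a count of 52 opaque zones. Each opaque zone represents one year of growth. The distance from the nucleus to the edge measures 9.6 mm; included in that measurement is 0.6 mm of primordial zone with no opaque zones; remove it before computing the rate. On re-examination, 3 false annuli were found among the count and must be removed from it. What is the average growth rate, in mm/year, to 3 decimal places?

0.184 mm/year

Correcting the raw count gives 52 − 3 = 49 true opaque zones.
Removing the 0.6 mm offcut leaves 9.6 − 0.6 = 9.0 mm.
Extension rate ≈ 9.0 / 49 = 0.184 mm/year.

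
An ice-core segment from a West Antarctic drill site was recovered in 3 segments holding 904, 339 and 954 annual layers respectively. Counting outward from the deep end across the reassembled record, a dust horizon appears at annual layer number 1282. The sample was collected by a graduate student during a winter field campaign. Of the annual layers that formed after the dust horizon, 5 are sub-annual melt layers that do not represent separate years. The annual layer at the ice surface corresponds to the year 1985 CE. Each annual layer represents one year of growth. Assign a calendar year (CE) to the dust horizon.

1075 CE

Total annual layers = 904 + 339 + 954 = 2197.
Between annual layer 1282 and the ice surface there are 2197 − 1282 = 915 annual layers.
Removing the 5 false annual layers leaves 915 − 5 = 910 true annual layers beyond the dust horizon.
The annual layer at the ice surface is 1985 CE, so the dust horizon dates to 1985 − 910 = 1075 CE.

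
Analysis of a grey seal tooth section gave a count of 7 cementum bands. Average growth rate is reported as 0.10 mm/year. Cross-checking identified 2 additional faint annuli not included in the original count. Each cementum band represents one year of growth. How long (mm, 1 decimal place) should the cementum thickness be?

0.9 mm

Adjusted count: 7 + 2 = 9 cementum bands.
Length ≈ 0.10 × 9 = 0.9 mm.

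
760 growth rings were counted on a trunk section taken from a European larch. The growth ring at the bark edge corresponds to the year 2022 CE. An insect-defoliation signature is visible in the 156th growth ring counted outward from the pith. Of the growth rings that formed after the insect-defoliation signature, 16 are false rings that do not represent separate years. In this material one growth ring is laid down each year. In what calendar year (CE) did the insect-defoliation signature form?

1434 CE

Between growth ring 156 and the bark edge there are 760 − 156 = 604 growth rings.
Removing the 16 false growth rings leaves 604 − 16 = 588 true growth rings beyond the insect-defoliation signature.
2022 − 588 = 1434 CE.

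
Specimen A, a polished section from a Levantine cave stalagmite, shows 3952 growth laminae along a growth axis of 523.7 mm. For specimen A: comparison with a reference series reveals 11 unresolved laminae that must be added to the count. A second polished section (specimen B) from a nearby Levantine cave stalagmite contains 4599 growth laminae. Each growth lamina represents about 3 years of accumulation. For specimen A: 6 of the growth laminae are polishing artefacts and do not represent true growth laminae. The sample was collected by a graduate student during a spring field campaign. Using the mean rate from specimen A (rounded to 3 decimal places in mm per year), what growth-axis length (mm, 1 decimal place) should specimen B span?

607.1 mm

Specimen A: after corrections the count is 3952 − 6 + 11 = 3957 growth laminae.
Specimen A: 3957 growth laminae at 3 years each span 3957 × 3 = 11871 years.
A: Mean rate = 523.7 mm / 11871 years ≈ 0.044 mm/yr.
Specimen B: 4599 growth laminae at 3 years each span 4599 × 3 = 13797 years. Length of B = 0.044 × 13797 = 607.1 mm.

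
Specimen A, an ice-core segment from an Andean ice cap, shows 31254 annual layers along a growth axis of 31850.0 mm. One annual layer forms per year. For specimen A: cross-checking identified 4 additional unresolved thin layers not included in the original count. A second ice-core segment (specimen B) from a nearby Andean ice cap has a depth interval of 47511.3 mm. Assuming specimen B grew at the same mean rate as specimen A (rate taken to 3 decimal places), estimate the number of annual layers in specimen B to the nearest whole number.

Specimen A: true annual layer count = 31254 + 4 = 31258.
A: 31850.0 mm over 31258 years gives 31850.0 / 31258 ≈ 1.019 mm/yr.
B spans 47511.3 / 1.019 = 46625.42 years ≈ 46625 annual layers.

46625 annual layers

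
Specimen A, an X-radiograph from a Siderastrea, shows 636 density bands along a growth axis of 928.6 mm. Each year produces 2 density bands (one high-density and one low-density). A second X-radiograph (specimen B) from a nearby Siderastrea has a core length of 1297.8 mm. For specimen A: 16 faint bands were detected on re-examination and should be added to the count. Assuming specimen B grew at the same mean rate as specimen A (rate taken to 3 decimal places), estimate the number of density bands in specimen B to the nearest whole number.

911 density bands

Specimen A: true density band count = 636 + 16 = 652.
Specimen A: with 2 density bands per year, 652 / 2 = 326 years.
A: 928.6 mm over 326 years gives 928.6 / 326 ≈ 2.848 mm/yr.
For B, 1297.8 / 2.848 = 455.69 years; at 2 density bands per year that is 455.69 × 2 ≈ 911 density bands.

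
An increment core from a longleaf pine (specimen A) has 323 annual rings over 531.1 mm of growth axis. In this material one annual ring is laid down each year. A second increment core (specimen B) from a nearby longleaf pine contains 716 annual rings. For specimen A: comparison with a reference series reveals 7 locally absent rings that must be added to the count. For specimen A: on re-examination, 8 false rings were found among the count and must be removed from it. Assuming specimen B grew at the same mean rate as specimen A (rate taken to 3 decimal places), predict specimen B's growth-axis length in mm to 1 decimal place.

Specimen A: adjusted count: 323 − 8 + 7 = 322 annual rings.
A: Mean rate = 531.1 mm / 322 years ≈ 1.649 mm/year.
Length of B = 1.649 × 716 = 1180.7 mm.

1180.7 mm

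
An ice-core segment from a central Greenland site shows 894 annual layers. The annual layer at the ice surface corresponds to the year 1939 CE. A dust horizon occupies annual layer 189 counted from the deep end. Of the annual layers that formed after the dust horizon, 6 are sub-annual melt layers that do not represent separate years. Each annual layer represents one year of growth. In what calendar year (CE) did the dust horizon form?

1240 CE

The dust horizon sits at annual layer 189 from the deep end, so 894 − 189 = 705 annual layers formed after it.
Removing the 6 false annual layers leaves 705 − 6 = 699 true annual layers beyond the dust horizon.
Counting back 699 years from 1939 CE places the dust horizon in 1939 − 699 = 1240 CE.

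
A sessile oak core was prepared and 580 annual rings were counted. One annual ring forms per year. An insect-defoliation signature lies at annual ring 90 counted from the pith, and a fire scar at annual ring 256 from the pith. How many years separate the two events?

166 years

The two markers are separated by 256 − 90 = 166 annual rings.
One annual ring per year makes the interval 166 years.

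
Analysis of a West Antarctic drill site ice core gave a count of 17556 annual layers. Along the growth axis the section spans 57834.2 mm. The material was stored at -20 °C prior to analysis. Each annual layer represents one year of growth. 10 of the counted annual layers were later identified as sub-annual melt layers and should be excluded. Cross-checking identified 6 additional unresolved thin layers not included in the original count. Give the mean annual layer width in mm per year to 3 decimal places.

After corrections the count is 17556 − 10 + 6 = 17552 annual layers.
Extension rate ≈ 57834.2 / 17552 = 3.295 mm per year.

3.295 mm per year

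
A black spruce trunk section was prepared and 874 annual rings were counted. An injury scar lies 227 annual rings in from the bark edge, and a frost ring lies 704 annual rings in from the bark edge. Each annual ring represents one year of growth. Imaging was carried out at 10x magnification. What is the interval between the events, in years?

477 years

704 − 227 = 477 annual rings lie between the two events.
That is 477 years at one annual ring per year.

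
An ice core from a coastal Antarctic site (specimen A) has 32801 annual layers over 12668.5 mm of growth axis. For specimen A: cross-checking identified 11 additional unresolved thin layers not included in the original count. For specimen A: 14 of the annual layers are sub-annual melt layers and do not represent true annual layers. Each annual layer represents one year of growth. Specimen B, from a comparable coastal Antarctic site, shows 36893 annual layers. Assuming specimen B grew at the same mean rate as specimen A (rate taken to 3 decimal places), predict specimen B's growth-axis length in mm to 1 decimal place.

Specimen A: adjusted count: 32801 − 14 + 11 = 32798 annual layers.
A: Mean rate = 12668.5 mm / 32798 years ≈ 0.386 mm/yr.
For B, 0.386 mm/year × 36893 years = 14240.7 mm.

14240.7 mm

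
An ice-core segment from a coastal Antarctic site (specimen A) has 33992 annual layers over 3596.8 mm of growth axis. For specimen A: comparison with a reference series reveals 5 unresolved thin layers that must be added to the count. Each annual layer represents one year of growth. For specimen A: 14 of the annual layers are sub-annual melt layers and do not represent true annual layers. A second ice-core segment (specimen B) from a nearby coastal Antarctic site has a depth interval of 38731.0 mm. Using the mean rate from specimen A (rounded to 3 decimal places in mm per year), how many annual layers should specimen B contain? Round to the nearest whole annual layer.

Specimen A: true annual layer count = 33992 − 14 + 5 = 33983.
A: 3596.8 mm over 33983 years gives 3596.8 / 33983 ≈ 0.106 mm/year.
Specimen B: 38731.0 mm / 0.106 mm per year = 365386.79 years ≈ 365387 annual layers.

365387 annual layers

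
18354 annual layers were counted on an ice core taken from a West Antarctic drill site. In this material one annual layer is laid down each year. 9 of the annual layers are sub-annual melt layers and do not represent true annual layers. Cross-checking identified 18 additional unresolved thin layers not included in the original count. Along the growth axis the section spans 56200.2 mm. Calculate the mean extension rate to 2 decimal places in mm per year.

Adjusted count: 18354 − 9 + 18 = 18363 annual layers.
Mean rate = 56200.2 mm / 18363 years ≈ 3.06 mm per year.

3.06 mm per year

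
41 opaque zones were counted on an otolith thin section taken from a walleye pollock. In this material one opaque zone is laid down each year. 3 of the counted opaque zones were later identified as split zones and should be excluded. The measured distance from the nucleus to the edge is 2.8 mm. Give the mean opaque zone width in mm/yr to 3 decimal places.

0.074 mm/yr

Adjusted count: 41 − 3 = 38 opaque zones.
2.8 mm over 38 years gives 2.8 / 38 ≈ 0.074 mm/yr.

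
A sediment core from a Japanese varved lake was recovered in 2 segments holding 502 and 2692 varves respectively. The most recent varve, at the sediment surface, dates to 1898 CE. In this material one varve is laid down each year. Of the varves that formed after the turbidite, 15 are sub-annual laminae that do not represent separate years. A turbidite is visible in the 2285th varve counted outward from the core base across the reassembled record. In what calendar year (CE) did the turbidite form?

Total varves = 502 + 2692 = 3194.
3194 − 2285 = 909 varves lie beyond the turbidite toward the sediment surface.
Excluding 15 false varves: 909 − 15 = 894.
The varve at the sediment surface is 1898 CE, so the turbidite dates to 1898 − 894 = 1004 CE.

1004 CE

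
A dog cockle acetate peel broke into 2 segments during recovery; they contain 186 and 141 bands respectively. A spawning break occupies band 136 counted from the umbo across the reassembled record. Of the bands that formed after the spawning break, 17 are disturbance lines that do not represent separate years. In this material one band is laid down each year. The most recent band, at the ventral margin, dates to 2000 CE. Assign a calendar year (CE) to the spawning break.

Total bands = 186 + 141 = 327.
The spawning break sits at band 136 from the umbo, so 327 − 136 = 191 bands formed after it.
Removing the 17 false bands leaves 191 − 17 = 174 true bands beyond the spawning break.
The band at the ventral margin is 2000 CE, so the spawning break dates to 2000 − 174 = 1826 CE.

1826 CE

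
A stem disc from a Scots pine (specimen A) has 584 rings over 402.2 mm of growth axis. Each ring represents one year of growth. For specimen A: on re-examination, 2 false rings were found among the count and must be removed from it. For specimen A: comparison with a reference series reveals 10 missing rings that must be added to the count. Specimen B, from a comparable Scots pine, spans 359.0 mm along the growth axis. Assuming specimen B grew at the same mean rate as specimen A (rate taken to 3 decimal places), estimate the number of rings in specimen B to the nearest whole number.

Specimen A: adjusted count: 584 − 2 + 10 = 592 rings.
A: 402.2 mm over 592 years gives 402.2 / 592 ≈ 0.679 mm/year.
B spans 359.0 / 0.679 = 528.72 years ≈ 529 rings.

529 rings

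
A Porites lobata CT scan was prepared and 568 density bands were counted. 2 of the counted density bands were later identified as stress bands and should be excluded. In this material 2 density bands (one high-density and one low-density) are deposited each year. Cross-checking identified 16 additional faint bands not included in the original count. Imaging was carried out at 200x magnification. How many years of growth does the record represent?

Correcting the raw count gives 568 − 2 + 16 = 582 true density bands.
With 2 density bands per year, 582 / 2 = 291 years.

291 years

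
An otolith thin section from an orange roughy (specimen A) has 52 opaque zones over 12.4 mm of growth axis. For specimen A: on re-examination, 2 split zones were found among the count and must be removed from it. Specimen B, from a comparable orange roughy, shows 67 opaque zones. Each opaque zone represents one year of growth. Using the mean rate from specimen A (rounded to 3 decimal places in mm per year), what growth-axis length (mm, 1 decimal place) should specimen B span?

16.6 mm

Specimen A: correcting the raw count gives 52 − 2 = 50 true opaque zones.
A: Extension rate ≈ 12.4 / 50 = 0.248 mm/year.
B's length ≈ 0.248 × 67 = 16.6 mm.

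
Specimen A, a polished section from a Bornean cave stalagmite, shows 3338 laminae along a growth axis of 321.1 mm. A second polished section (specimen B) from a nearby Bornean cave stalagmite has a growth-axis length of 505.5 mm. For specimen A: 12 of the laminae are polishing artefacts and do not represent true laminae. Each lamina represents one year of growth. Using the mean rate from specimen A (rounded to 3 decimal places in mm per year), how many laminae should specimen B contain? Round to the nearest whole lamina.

5211 laminae

Specimen A: true lamina count = 3338 − 12 = 3326.
A: 321.1 mm over 3326 years gives 321.1 / 3326 ≈ 0.097 mm/year.
For B, 505.5 / 0.097 = 5211.34 years ≈ 5211 laminae.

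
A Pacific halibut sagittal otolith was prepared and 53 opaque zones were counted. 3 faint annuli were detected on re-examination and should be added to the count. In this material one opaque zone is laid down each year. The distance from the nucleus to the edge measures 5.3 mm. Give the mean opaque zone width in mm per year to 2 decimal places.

True opaque zone count = 53 + 3 = 56.
5.3 mm over 56 years gives 5.3 / 56 ≈ 0.09 mm per year.

0.09 mm per year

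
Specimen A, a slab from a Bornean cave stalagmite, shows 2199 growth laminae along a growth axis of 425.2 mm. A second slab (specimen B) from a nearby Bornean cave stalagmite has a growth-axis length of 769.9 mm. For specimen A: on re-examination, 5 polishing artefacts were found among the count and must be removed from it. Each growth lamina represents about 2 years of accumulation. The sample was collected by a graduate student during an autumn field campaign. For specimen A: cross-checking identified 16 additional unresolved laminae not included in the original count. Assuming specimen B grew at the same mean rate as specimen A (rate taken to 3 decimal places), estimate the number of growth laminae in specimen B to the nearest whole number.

4010 growth laminae

Specimen A: true growth lamina count = 2199 − 5 + 16 = 2210.
Specimen A: multiplying by 2 years per growth lamina: 2210 × 2 = 4420 years.
A: 425.2 mm over 4420 years gives 425.2 / 4420 ≈ 0.096 mm/yr.
For B, 769.9 / 0.096 = 8019.79 years; at 2 years per growth lamina that is 8019.79 / 2 ≈ 4010 growth laminae.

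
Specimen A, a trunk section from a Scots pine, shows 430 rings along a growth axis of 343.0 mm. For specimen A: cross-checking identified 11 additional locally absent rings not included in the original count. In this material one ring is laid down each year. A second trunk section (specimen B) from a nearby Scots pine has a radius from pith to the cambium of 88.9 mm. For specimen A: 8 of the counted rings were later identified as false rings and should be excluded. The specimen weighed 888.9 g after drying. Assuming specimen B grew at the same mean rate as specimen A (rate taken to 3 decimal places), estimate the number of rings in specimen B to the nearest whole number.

Specimen A: correcting the raw count gives 430 − 8 + 11 = 433 true rings.
A: 343.0 mm over 433 years gives 343.0 / 433 ≈ 0.792 mm/yr.
B spans 88.9 / 0.792 = 112.25 years ≈ 112 rings.

112 rings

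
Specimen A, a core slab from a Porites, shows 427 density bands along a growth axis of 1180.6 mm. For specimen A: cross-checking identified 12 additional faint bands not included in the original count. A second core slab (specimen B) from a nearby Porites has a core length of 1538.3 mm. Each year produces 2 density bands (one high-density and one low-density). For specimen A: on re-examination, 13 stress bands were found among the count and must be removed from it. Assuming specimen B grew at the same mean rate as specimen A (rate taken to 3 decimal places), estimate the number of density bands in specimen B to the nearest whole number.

555 density bands

Specimen A: true density band count = 427 − 13 + 12 = 426.
Specimen A: with 2 density bands per year, 426 / 2 = 213 years.
A: 1180.6 mm over 213 years gives 1180.6 / 213 ≈ 5.543 mm/year.
For B, 1538.3 / 5.543 = 277.52 years; at 2 density bands per year that is 277.52 × 2 ≈ 555 density bands.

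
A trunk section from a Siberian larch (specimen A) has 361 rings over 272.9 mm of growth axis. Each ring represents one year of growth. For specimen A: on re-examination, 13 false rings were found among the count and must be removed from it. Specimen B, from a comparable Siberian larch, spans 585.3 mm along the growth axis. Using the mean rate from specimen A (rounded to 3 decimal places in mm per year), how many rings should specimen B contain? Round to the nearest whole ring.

Specimen A: true ring count = 361 − 13 = 348.
A: Extension rate ≈ 272.9 / 348 = 0.784 mm per year.
Specimen B: 585.3 mm / 0.784 mm per year = 746.56 years ≈ 747 rings.

747 rings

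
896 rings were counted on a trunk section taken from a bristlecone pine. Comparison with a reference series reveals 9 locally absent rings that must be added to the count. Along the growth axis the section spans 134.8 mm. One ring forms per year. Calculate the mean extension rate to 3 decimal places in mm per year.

0.149 mm per year

After corrections the count is 896 + 9 = 905 rings.
Extension rate ≈ 134.8 / 905 = 0.149 mm per year.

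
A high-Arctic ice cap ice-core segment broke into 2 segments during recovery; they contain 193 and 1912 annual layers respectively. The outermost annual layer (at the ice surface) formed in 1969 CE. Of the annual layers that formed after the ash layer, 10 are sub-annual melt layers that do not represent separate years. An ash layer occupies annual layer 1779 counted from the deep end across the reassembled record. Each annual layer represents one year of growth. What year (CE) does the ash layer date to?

1653 CE

Total annual layers = 193 + 1912 = 2105.
2105 − 1779 = 326 annual layers lie beyond the ash layer toward the ice surface.
Removing the 10 false annual layers leaves 326 − 10 = 316 true annual layers beyond the ash layer.
Counting back 316 years from 1969 CE places the ash layer in 1969 − 316 = 1653 CE.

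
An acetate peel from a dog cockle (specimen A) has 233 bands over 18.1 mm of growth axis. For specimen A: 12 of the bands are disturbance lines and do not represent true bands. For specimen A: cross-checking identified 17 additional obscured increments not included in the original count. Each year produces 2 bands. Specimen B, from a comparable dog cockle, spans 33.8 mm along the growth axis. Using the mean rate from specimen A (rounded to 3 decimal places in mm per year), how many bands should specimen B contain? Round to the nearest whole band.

445 bands

Specimen A: adjusted count: 233 − 12 + 17 = 238 bands.
Specimen A: with 2 bands per year, 238 / 2 = 119 years.
A: 18.1 mm over 119 years gives 18.1 / 119 ≈ 0.152 mm/yr.
Specimen B: 33.8 mm / 0.152 mm per year = 222.37 years; at 2 bands per year that is 222.37 × 2 ≈ 445 bands.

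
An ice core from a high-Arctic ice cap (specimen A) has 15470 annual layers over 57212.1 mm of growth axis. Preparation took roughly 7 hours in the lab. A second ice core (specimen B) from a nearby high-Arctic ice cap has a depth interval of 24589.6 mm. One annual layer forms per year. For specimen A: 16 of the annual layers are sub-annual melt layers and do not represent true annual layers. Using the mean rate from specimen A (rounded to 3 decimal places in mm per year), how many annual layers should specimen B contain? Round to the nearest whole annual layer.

6642 annual layers

Specimen A: after corrections the count is 15470 − 16 = 15454 annual layers.
A: Mean rate = 57212.1 mm / 15454 years ≈ 3.702 mm per year.
For B, 24589.6 / 3.702 = 6642.25 years ≈ 6642 annual layers.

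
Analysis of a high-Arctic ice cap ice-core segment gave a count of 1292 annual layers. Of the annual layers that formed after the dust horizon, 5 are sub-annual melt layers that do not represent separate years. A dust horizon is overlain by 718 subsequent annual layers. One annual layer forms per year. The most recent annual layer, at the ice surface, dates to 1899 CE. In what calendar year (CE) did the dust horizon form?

1186 CE

718 annual layers formed after the dust horizon.
Removing the 5 false annual layers leaves 718 − 5 = 713 true annual layers beyond the dust horizon.
The annual layer at the ice surface is 1899 CE, so the dust horizon dates to 1899 − 713 = 1186 CE.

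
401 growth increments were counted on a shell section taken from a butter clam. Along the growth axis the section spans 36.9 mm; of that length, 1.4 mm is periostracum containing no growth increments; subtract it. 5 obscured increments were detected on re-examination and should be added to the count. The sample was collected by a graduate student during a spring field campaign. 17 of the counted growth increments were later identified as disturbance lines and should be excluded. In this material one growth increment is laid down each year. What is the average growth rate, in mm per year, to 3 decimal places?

True growth increment count = 401 − 17 + 5 = 389.
Net length = 36.9 − 1.4 = 35.5 mm.
Mean rate = 35.5 mm / 389 years ≈ 0.091 mm per year.

0.091 mm per year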